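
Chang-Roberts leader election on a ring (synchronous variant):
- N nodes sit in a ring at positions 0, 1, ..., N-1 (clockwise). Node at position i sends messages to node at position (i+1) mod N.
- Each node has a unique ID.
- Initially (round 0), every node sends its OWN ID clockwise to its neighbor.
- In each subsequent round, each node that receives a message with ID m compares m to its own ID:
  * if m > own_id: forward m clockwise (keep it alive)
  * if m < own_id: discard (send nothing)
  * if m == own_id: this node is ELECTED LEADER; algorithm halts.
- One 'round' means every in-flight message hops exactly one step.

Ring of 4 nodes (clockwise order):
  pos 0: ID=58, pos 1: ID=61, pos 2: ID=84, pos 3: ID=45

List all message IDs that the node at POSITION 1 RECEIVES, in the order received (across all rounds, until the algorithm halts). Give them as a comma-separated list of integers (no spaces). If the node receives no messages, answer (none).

Answer: 58,84

Derivation:
Round 1: pos1(id61) recv 58: drop; pos2(id84) recv 61: drop; pos3(id45) recv 84: fwd; pos0(id58) recv 45: drop
Round 2: pos0(id58) recv 84: fwd
Round 3: pos1(id61) recv 84: fwd
Round 4: pos2(id84) recv 84: ELECTED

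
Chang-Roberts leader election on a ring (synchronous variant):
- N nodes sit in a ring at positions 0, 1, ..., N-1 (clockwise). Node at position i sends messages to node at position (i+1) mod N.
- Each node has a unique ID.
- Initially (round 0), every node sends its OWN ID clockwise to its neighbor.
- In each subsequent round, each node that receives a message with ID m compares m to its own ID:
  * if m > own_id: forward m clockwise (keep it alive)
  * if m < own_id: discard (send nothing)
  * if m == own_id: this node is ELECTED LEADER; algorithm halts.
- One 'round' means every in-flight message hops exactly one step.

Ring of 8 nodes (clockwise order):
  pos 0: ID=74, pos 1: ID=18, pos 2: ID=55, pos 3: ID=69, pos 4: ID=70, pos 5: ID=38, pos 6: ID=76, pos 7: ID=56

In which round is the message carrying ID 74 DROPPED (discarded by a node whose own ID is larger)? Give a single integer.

Answer: 6

Derivation:
Round 1: pos1(id18) recv 74: fwd; pos2(id55) recv 18: drop; pos3(id69) recv 55: drop; pos4(id70) recv 69: drop; pos5(id38) recv 70: fwd; pos6(id76) recv 38: drop; pos7(id56) recv 76: fwd; pos0(id74) recv 56: drop
Round 2: pos2(id55) recv 74: fwd; pos6(id76) recv 70: drop; pos0(id74) recv 76: fwd
Round 3: pos3(id69) recv 74: fwd; pos1(id18) recv 76: fwd
Round 4: pos4(id70) recv 74: fwd; pos2(id55) recv 76: fwd
Round 5: pos5(id38) recv 74: fwd; pos3(id69) recv 76: fwd
Round 6: pos6(id76) recv 74: drop; pos4(id70) recv 76: fwd
Round 7: pos5(id38) recv 76: fwd
Round 8: pos6(id76) recv 76: ELECTED
Message ID 74 originates at pos 0; dropped at pos 6 in round 6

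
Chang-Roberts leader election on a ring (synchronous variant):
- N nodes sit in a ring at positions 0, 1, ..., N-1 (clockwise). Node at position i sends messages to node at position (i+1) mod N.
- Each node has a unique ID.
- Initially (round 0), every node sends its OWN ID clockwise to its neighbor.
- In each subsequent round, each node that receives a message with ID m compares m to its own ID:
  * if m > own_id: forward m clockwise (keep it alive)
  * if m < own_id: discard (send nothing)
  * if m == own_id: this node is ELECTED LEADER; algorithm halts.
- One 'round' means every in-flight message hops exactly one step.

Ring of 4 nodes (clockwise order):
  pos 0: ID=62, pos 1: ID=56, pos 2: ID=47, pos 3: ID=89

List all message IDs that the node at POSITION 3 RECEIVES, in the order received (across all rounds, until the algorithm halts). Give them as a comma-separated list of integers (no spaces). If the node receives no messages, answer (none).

Round 1: pos1(id56) recv 62: fwd; pos2(id47) recv 56: fwd; pos3(id89) recv 47: drop; pos0(id62) recv 89: fwd
Round 2: pos2(id47) recv 62: fwd; pos3(id89) recv 56: drop; pos1(id56) recv 89: fwd
Round 3: pos3(id89) recv 62: drop; pos2(id47) recv 89: fwd
Round 4: pos3(id89) recv 89: ELECTED

Answer: 47,56,62,89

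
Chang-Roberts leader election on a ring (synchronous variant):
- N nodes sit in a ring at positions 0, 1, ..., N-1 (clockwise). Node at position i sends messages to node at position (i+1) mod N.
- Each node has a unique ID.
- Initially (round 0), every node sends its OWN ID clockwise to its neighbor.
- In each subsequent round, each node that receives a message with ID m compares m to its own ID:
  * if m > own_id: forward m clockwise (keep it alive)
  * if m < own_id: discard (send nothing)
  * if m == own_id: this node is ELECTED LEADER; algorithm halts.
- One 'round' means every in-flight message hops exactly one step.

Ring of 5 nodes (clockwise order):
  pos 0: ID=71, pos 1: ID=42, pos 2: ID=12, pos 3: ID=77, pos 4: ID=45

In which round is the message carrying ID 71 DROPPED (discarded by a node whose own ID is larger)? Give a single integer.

Round 1: pos1(id42) recv 71: fwd; pos2(id12) recv 42: fwd; pos3(id77) recv 12: drop; pos4(id45) recv 77: fwd; pos0(id71) recv 45: drop
Round 2: pos2(id12) recv 71: fwd; pos3(id77) recv 42: drop; pos0(id71) recv 77: fwd
Round 3: pos3(id77) recv 71: drop; pos1(id42) recv 77: fwd
Round 4: pos2(id12) recv 77: fwd
Round 5: pos3(id77) recv 77: ELECTED
Message ID 71 originates at pos 0; dropped at pos 3 in round 3

Answer: 3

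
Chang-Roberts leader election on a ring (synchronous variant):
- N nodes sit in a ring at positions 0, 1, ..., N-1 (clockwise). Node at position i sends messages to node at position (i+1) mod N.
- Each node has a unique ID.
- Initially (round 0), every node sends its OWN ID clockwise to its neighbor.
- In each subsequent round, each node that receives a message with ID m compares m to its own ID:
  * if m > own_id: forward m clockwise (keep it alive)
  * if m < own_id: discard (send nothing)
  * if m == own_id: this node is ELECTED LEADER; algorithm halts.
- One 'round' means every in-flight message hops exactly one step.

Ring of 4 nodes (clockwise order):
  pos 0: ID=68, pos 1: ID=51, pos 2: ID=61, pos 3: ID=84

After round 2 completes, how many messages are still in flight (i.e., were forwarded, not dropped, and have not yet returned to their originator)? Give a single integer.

Round 1: pos1(id51) recv 68: fwd; pos2(id61) recv 51: drop; pos3(id84) recv 61: drop; pos0(id68) recv 84: fwd
Round 2: pos2(id61) recv 68: fwd; pos1(id51) recv 84: fwd
After round 2: 2 messages still in flight

Answer: 2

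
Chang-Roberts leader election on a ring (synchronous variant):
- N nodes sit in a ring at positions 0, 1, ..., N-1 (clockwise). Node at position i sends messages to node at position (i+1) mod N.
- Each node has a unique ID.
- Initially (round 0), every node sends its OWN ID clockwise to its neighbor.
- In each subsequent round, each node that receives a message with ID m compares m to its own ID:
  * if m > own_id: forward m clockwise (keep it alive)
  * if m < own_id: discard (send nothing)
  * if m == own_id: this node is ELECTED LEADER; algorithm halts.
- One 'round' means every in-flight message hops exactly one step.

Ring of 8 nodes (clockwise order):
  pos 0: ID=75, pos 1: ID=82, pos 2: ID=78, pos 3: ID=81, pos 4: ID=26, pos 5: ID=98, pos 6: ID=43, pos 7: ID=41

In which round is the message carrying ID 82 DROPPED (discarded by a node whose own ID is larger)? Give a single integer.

Answer: 4

Derivation:
Round 1: pos1(id82) recv 75: drop; pos2(id78) recv 82: fwd; pos3(id81) recv 78: drop; pos4(id26) recv 81: fwd; pos5(id98) recv 26: drop; pos6(id43) recv 98: fwd; pos7(id41) recv 43: fwd; pos0(id75) recv 41: drop
Round 2: pos3(id81) recv 82: fwd; pos5(id98) recv 81: drop; pos7(id41) recv 98: fwd; pos0(id75) recv 43: drop
Round 3: pos4(id26) recv 82: fwd; pos0(id75) recv 98: fwd
Round 4: pos5(id98) recv 82: drop; pos1(id82) recv 98: fwd
Round 5: pos2(id78) recv 98: fwd
Round 6: pos3(id81) recv 98: fwd
Round 7: pos4(id26) recv 98: fwd
Round 8: pos5(id98) recv 98: ELECTED
Message ID 82 originates at pos 1; dropped at pos 5 in round 4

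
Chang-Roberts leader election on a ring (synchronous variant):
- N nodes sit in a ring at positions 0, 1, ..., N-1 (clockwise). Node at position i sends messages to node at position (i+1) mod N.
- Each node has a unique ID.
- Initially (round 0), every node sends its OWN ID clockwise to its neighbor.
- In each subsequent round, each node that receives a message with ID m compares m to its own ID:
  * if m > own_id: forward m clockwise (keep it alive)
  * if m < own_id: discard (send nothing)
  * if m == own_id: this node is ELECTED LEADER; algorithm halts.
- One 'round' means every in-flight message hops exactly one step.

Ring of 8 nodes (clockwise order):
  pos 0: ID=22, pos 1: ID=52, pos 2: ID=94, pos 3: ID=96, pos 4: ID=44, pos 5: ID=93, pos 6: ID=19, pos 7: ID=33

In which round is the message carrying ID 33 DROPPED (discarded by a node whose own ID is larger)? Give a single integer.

Round 1: pos1(id52) recv 22: drop; pos2(id94) recv 52: drop; pos3(id96) recv 94: drop; pos4(id44) recv 96: fwd; pos5(id93) recv 44: drop; pos6(id19) recv 93: fwd; pos7(id33) recv 19: drop; pos0(id22) recv 33: fwd
Round 2: pos5(id93) recv 96: fwd; pos7(id33) recv 93: fwd; pos1(id52) recv 33: drop
Round 3: pos6(id19) recv 96: fwd; pos0(id22) recv 93: fwd
Round 4: pos7(id33) recv 96: fwd; pos1(id52) recv 93: fwd
Round 5: pos0(id22) recv 96: fwd; pos2(id94) recv 93: drop
Round 6: pos1(id52) recv 96: fwd
Round 7: pos2(id94) recv 96: fwd
Round 8: pos3(id96) recv 96: ELECTED
Message ID 33 originates at pos 7; dropped at pos 1 in round 2

Answer: 2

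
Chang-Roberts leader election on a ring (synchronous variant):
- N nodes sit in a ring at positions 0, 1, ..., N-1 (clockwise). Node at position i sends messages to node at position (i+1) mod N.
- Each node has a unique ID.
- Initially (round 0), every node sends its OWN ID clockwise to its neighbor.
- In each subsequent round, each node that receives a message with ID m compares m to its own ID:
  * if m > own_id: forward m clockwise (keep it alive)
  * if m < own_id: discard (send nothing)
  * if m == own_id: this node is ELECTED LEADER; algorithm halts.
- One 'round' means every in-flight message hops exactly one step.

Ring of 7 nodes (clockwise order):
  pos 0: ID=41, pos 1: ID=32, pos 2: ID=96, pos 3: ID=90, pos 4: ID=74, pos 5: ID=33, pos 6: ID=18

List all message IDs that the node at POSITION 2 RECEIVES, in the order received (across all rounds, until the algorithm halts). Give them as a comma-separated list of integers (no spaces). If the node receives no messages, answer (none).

Answer: 32,41,74,90,96

Derivation:
Round 1: pos1(id32) recv 41: fwd; pos2(id96) recv 32: drop; pos3(id90) recv 96: fwd; pos4(id74) recv 90: fwd; pos5(id33) recv 74: fwd; pos6(id18) recv 33: fwd; pos0(id41) recv 18: drop
Round 2: pos2(id96) recv 41: drop; pos4(id74) recv 96: fwd; pos5(id33) recv 90: fwd; pos6(id18) recv 74: fwd; pos0(id41) recv 33: drop
Round 3: pos5(id33) recv 96: fwd; pos6(id18) recv 90: fwd; pos0(id41) recv 74: fwd
Round 4: pos6(id18) recv 96: fwd; pos0(id41) recv 90: fwd; pos1(id32) recv 74: fwd
Round 5: pos0(id41) recv 96: fwd; pos1(id32) recv 90: fwd; pos2(id96) recv 74: drop
Round 6: pos1(id32) recv 96: fwd; pos2(id96) recv 90: drop
Round 7: pos2(id96) recv 96: ELECTED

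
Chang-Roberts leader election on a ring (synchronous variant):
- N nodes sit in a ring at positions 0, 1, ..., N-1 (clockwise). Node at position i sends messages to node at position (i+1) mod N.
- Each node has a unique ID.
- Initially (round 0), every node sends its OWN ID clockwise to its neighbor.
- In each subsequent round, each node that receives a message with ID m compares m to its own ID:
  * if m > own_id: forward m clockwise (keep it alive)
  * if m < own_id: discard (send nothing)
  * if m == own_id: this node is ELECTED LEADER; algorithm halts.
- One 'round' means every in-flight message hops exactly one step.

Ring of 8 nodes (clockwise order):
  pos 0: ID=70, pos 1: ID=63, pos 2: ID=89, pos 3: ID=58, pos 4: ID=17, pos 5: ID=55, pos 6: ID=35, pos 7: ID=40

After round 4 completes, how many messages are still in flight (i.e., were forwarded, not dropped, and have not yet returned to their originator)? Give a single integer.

Round 1: pos1(id63) recv 70: fwd; pos2(id89) recv 63: drop; pos3(id58) recv 89: fwd; pos4(id17) recv 58: fwd; pos5(id55) recv 17: drop; pos6(id35) recv 55: fwd; pos7(id40) recv 35: drop; pos0(id70) recv 40: drop
Round 2: pos2(id89) recv 70: drop; pos4(id17) recv 89: fwd; pos5(id55) recv 58: fwd; pos7(id40) recv 55: fwd
Round 3: pos5(id55) recv 89: fwd; pos6(id35) recv 58: fwd; pos0(id70) recv 55: drop
Round 4: pos6(id35) recv 89: fwd; pos7(id40) recv 58: fwd
After round 4: 2 messages still in flight

Answer: 2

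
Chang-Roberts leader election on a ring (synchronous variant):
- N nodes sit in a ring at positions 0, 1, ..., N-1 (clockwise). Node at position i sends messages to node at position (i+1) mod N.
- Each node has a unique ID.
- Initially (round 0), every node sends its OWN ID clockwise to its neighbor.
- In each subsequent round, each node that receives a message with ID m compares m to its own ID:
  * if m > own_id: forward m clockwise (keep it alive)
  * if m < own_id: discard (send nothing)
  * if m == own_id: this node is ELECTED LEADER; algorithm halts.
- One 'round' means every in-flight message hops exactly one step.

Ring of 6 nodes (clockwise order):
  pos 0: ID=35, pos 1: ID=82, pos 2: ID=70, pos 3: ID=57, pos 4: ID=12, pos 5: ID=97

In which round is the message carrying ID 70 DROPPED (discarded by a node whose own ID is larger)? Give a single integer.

Answer: 3

Derivation:
Round 1: pos1(id82) recv 35: drop; pos2(id70) recv 82: fwd; pos3(id57) recv 70: fwd; pos4(id12) recv 57: fwd; pos5(id97) recv 12: drop; pos0(id35) recv 97: fwd
Round 2: pos3(id57) recv 82: fwd; pos4(id12) recv 70: fwd; pos5(id97) recv 57: drop; pos1(id82) recv 97: fwd
Round 3: pos4(id12) recv 82: fwd; pos5(id97) recv 70: drop; pos2(id70) recv 97: fwd
Round 4: pos5(id97) recv 82: drop; pos3(id57) recv 97: fwd
Round 5: pos4(id12) recv 97: fwd
Round 6: pos5(id97) recv 97: ELECTED
Message ID 70 originates at pos 2; dropped at pos 5 in round 3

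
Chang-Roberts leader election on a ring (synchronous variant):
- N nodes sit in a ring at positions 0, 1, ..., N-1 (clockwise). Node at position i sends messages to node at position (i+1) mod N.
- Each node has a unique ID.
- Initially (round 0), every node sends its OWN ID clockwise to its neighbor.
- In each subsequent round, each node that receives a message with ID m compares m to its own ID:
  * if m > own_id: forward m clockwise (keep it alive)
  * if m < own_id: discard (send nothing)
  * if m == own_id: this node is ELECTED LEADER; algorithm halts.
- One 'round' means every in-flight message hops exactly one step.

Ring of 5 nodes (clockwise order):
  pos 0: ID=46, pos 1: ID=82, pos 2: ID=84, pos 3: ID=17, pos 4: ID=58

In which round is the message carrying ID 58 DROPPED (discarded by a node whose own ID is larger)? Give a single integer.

Round 1: pos1(id82) recv 46: drop; pos2(id84) recv 82: drop; pos3(id17) recv 84: fwd; pos4(id58) recv 17: drop; pos0(id46) recv 58: fwd
Round 2: pos4(id58) recv 84: fwd; pos1(id82) recv 58: drop
Round 3: pos0(id46) recv 84: fwd
Round 4: pos1(id82) recv 84: fwd
Round 5: pos2(id84) recv 84: ELECTED
Message ID 58 originates at pos 4; dropped at pos 1 in round 2

Answer: 2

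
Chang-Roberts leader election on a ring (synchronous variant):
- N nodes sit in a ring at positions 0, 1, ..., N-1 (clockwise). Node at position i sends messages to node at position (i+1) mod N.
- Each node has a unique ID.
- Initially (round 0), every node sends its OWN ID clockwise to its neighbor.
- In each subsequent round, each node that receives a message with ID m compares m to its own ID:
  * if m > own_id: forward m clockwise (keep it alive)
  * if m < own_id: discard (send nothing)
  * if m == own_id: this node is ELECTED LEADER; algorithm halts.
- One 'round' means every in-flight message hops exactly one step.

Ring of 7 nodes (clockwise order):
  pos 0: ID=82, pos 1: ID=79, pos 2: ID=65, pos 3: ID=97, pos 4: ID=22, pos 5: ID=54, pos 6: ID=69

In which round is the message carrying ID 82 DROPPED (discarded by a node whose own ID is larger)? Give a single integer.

Answer: 3

Derivation:
Round 1: pos1(id79) recv 82: fwd; pos2(id65) recv 79: fwd; pos3(id97) recv 65: drop; pos4(id22) recv 97: fwd; pos5(id54) recv 22: drop; pos6(id69) recv 54: drop; pos0(id82) recv 69: drop
Round 2: pos2(id65) recv 82: fwd; pos3(id97) recv 79: drop; pos5(id54) recv 97: fwd
Round 3: pos3(id97) recv 82: drop; pos6(id69) recv 97: fwd
Round 4: pos0(id82) recv 97: fwd
Round 5: pos1(id79) recv 97: fwd
Round 6: pos2(id65) recv 97: fwd
Round 7: pos3(id97) recv 97: ELECTED
Message ID 82 originates at pos 0; dropped at pos 3 in round 3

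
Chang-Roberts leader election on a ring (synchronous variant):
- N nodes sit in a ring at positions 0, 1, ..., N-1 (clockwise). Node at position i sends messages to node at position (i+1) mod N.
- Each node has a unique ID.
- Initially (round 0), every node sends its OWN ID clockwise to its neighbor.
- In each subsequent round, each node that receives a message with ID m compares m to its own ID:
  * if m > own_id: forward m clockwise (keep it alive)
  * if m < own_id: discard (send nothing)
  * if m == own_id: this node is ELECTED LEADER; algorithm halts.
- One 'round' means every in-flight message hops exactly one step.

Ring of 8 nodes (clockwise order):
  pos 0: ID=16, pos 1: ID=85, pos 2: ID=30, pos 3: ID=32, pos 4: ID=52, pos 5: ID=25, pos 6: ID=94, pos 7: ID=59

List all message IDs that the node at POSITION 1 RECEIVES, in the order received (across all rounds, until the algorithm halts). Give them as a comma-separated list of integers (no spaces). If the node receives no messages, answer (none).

Round 1: pos1(id85) recv 16: drop; pos2(id30) recv 85: fwd; pos3(id32) recv 30: drop; pos4(id52) recv 32: drop; pos5(id25) recv 52: fwd; pos6(id94) recv 25: drop; pos7(id59) recv 94: fwd; pos0(id16) recv 59: fwd
Round 2: pos3(id32) recv 85: fwd; pos6(id94) recv 52: drop; pos0(id16) recv 94: fwd; pos1(id85) recv 59: drop
Round 3: pos4(id52) recv 85: fwd; pos1(id85) recv 94: fwd
Round 4: pos5(id25) recv 85: fwd; pos2(id30) recv 94: fwd
Round 5: pos6(id94) recv 85: drop; pos3(id32) recv 94: fwd
Round 6: pos4(id52) recv 94: fwd
Round 7: pos5(id25) recv 94: fwd
Round 8: pos6(id94) recv 94: ELECTED

Answer: 16,59,94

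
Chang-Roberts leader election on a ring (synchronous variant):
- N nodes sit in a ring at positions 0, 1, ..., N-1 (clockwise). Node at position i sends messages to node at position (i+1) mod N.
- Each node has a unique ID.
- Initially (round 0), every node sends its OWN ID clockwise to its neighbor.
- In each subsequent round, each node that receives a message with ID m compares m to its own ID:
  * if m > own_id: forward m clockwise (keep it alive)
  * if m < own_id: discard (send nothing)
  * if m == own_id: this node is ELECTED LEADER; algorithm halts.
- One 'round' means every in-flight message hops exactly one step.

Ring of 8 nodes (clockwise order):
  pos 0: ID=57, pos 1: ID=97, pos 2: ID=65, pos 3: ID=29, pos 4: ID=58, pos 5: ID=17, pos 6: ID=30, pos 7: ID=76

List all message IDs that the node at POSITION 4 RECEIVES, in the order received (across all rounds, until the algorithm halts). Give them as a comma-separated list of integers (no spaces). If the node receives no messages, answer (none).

Round 1: pos1(id97) recv 57: drop; pos2(id65) recv 97: fwd; pos3(id29) recv 65: fwd; pos4(id58) recv 29: drop; pos5(id17) recv 58: fwd; pos6(id30) recv 17: drop; pos7(id76) recv 30: drop; pos0(id57) recv 76: fwd
Round 2: pos3(id29) recv 97: fwd; pos4(id58) recv 65: fwd; pos6(id30) recv 58: fwd; pos1(id97) recv 76: drop
Round 3: pos4(id58) recv 97: fwd; pos5(id17) recv 65: fwd; pos7(id76) recv 58: drop
Round 4: pos5(id17) recv 97: fwd; pos6(id30) recv 65: fwd
Round 5: pos6(id30) recv 97: fwd; pos7(id76) recv 65: drop
Round 6: pos7(id76) recv 97: fwd
Round 7: pos0(id57) recv 97: fwd
Round 8: pos1(id97) recv 97: ELECTED

Answer: 29,65,97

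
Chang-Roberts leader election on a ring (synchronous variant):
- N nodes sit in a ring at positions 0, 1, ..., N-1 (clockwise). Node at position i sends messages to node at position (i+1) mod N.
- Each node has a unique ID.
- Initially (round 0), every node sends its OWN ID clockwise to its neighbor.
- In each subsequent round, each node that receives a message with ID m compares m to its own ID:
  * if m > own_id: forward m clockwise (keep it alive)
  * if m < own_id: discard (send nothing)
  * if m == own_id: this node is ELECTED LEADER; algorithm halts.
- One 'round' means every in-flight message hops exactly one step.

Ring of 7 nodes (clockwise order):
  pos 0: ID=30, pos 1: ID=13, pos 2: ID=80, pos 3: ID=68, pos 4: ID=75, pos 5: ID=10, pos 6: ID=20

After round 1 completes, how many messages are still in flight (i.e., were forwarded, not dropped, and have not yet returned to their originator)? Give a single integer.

Round 1: pos1(id13) recv 30: fwd; pos2(id80) recv 13: drop; pos3(id68) recv 80: fwd; pos4(id75) recv 68: drop; pos5(id10) recv 75: fwd; pos6(id20) recv 10: drop; pos0(id30) recv 20: drop
After round 1: 3 messages still in flight

Answer: 3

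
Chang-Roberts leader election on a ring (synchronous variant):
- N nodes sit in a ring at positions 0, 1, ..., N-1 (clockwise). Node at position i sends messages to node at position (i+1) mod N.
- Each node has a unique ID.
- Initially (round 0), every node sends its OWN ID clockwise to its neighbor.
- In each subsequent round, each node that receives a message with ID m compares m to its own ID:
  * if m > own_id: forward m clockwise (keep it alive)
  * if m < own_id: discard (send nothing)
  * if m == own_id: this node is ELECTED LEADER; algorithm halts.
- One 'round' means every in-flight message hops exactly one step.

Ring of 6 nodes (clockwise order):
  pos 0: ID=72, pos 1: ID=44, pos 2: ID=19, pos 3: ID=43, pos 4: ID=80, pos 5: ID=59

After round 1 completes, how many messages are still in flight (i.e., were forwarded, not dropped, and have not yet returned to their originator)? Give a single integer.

Answer: 3

Derivation:
Round 1: pos1(id44) recv 72: fwd; pos2(id19) recv 44: fwd; pos3(id43) recv 19: drop; pos4(id80) recv 43: drop; pos5(id59) recv 80: fwd; pos0(id72) recv 59: drop
After round 1: 3 messages still in flight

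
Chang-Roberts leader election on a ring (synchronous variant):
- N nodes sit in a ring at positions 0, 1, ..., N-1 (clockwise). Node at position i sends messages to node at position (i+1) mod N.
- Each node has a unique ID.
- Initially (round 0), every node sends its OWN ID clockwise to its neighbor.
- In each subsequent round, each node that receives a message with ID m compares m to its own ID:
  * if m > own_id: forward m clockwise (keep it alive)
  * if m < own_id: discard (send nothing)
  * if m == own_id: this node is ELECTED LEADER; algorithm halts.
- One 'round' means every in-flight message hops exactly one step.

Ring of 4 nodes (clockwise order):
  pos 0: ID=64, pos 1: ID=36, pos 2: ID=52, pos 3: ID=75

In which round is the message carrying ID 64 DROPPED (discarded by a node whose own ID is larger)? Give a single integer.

Answer: 3

Derivation:
Round 1: pos1(id36) recv 64: fwd; pos2(id52) recv 36: drop; pos3(id75) recv 52: drop; pos0(id64) recv 75: fwd
Round 2: pos2(id52) recv 64: fwd; pos1(id36) recv 75: fwd
Round 3: pos3(id75) recv 64: drop; pos2(id52) recv 75: fwd
Round 4: pos3(id75) recv 75: ELECTED
Message ID 64 originates at pos 0; dropped at pos 3 in round 3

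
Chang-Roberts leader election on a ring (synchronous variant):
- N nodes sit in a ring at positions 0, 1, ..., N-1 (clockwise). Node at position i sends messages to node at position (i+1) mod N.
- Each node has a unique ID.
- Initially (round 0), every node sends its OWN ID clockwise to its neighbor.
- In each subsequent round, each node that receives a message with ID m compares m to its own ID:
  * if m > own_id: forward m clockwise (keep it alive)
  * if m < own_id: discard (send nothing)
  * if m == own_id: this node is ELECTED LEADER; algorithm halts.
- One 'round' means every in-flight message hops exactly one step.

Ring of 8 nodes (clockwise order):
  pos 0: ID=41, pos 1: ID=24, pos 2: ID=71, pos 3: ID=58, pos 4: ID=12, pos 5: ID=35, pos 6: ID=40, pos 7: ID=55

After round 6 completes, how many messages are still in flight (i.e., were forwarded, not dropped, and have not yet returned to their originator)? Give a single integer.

Round 1: pos1(id24) recv 41: fwd; pos2(id71) recv 24: drop; pos3(id58) recv 71: fwd; pos4(id12) recv 58: fwd; pos5(id35) recv 12: drop; pos6(id40) recv 35: drop; pos7(id55) recv 40: drop; pos0(id41) recv 55: fwd
Round 2: pos2(id71) recv 41: drop; pos4(id12) recv 71: fwd; pos5(id35) recv 58: fwd; pos1(id24) recv 55: fwd
Round 3: pos5(id35) recv 71: fwd; pos6(id40) recv 58: fwd; pos2(id71) recv 55: drop
Round 4: pos6(id40) recv 71: fwd; pos7(id55) recv 58: fwd
Round 5: pos7(id55) recv 71: fwd; pos0(id41) recv 58: fwd
Round 6: pos0(id41) recv 71: fwd; pos1(id24) recv 58: fwd
After round 6: 2 messages still in flight

Answer: 2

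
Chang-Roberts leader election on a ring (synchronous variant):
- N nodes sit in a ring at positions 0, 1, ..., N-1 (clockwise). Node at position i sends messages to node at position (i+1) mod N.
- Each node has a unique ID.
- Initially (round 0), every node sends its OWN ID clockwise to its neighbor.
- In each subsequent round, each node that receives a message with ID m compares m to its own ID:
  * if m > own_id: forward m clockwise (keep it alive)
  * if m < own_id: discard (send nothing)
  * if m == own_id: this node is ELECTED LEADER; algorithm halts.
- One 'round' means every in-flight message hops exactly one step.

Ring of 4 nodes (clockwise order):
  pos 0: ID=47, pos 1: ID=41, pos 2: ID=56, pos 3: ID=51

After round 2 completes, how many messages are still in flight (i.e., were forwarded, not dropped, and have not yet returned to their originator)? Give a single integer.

Answer: 2

Derivation:
Round 1: pos1(id41) recv 47: fwd; pos2(id56) recv 41: drop; pos3(id51) recv 56: fwd; pos0(id47) recv 51: fwd
Round 2: pos2(id56) recv 47: drop; pos0(id47) recv 56: fwd; pos1(id41) recv 51: fwd
After round 2: 2 messages still in flight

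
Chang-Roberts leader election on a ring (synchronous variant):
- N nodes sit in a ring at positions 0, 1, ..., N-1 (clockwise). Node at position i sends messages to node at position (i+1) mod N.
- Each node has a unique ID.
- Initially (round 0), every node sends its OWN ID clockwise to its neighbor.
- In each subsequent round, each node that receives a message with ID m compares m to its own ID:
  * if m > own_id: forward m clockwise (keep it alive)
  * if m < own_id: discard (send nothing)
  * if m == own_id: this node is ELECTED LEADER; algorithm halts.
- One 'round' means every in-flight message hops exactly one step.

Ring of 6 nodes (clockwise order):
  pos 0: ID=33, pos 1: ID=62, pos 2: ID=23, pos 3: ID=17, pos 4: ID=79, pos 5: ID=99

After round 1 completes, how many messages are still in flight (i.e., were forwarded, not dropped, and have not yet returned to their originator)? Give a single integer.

Answer: 3

Derivation:
Round 1: pos1(id62) recv 33: drop; pos2(id23) recv 62: fwd; pos3(id17) recv 23: fwd; pos4(id79) recv 17: drop; pos5(id99) recv 79: drop; pos0(id33) recv 99: fwd
After round 1: 3 messages still in flight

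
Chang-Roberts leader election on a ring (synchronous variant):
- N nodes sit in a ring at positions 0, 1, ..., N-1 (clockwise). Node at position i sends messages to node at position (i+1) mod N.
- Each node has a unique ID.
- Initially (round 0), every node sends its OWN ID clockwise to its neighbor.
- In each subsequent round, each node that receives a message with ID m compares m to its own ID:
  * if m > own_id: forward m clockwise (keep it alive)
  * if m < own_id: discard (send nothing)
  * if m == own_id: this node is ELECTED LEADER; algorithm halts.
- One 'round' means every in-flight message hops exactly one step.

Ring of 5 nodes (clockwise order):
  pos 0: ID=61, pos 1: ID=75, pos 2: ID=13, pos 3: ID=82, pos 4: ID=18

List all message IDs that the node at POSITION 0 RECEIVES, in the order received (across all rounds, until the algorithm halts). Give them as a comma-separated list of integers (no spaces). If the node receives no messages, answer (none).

Answer: 18,82

Derivation:
Round 1: pos1(id75) recv 61: drop; pos2(id13) recv 75: fwd; pos3(id82) recv 13: drop; pos4(id18) recv 82: fwd; pos0(id61) recv 18: drop
Round 2: pos3(id82) recv 75: drop; pos0(id61) recv 82: fwd
Round 3: pos1(id75) recv 82: fwd
Round 4: pos2(id13) recv 82: fwd
Round 5: pos3(id82) recv 82: ELECTED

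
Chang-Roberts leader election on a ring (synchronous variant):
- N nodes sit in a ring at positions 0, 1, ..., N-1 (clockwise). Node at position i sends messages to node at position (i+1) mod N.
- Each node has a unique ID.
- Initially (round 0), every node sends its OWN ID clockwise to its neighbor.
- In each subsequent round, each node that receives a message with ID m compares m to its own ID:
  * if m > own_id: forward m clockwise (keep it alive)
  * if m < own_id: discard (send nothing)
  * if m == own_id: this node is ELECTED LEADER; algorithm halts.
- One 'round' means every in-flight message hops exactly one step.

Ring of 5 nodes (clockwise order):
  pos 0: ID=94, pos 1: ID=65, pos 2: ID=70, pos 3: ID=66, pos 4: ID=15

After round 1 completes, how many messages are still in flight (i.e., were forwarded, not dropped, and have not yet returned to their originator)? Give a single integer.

Round 1: pos1(id65) recv 94: fwd; pos2(id70) recv 65: drop; pos3(id66) recv 70: fwd; pos4(id15) recv 66: fwd; pos0(id94) recv 15: drop
After round 1: 3 messages still in flight

Answer: 3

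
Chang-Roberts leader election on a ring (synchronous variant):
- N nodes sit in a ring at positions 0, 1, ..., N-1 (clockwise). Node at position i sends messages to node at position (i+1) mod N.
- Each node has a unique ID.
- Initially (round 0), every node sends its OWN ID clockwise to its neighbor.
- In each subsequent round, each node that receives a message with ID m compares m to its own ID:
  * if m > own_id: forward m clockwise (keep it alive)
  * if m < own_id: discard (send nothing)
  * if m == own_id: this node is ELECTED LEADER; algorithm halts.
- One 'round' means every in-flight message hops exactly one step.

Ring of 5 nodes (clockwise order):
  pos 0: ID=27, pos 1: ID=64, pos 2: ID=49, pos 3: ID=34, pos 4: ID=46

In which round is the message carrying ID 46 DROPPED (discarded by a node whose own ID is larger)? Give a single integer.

Round 1: pos1(id64) recv 27: drop; pos2(id49) recv 64: fwd; pos3(id34) recv 49: fwd; pos4(id46) recv 34: drop; pos0(id27) recv 46: fwd
Round 2: pos3(id34) recv 64: fwd; pos4(id46) recv 49: fwd; pos1(id64) recv 46: drop
Round 3: pos4(id46) recv 64: fwd; pos0(id27) recv 49: fwd
Round 4: pos0(id27) recv 64: fwd; pos1(id64) recv 49: drop
Round 5: pos1(id64) recv 64: ELECTED
Message ID 46 originates at pos 4; dropped at pos 1 in round 2

Answer: 2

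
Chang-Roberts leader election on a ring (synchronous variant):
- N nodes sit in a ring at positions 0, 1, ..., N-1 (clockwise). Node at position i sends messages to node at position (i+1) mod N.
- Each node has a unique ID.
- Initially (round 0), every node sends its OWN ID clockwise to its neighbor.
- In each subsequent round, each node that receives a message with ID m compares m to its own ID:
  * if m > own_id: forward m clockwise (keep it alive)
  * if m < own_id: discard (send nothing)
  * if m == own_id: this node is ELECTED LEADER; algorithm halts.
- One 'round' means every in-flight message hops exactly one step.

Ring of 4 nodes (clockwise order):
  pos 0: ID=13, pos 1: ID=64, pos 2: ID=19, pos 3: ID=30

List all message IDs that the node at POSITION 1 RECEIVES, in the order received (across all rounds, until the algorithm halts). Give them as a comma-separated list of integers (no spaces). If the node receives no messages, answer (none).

Round 1: pos1(id64) recv 13: drop; pos2(id19) recv 64: fwd; pos3(id30) recv 19: drop; pos0(id13) recv 30: fwd
Round 2: pos3(id30) recv 64: fwd; pos1(id64) recv 30: drop
Round 3: pos0(id13) recv 64: fwd
Round 4: pos1(id64) recv 64: ELECTED

Answer: 13,30,64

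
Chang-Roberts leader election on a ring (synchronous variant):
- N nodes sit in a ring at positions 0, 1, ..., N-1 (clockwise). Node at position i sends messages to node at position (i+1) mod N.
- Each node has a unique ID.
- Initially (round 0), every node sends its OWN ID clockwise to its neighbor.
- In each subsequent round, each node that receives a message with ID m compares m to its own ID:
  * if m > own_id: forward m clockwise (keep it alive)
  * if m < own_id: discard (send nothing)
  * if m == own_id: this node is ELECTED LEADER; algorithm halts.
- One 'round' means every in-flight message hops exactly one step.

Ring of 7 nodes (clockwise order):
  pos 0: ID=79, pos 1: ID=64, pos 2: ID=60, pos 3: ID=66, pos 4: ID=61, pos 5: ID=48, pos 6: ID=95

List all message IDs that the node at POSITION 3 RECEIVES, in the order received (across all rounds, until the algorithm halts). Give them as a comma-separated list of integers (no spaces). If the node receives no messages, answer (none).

Round 1: pos1(id64) recv 79: fwd; pos2(id60) recv 64: fwd; pos3(id66) recv 60: drop; pos4(id61) recv 66: fwd; pos5(id48) recv 61: fwd; pos6(id95) recv 48: drop; pos0(id79) recv 95: fwd
Round 2: pos2(id60) recv 79: fwd; pos3(id66) recv 64: drop; pos5(id48) recv 66: fwd; pos6(id95) recv 61: drop; pos1(id64) recv 95: fwd
Round 3: pos3(id66) recv 79: fwd; pos6(id95) recv 66: drop; pos2(id60) recv 95: fwd
Round 4: pos4(id61) recv 79: fwd; pos3(id66) recv 95: fwd
Round 5: pos5(id48) recv 79: fwd; pos4(id61) recv 95: fwd
Round 6: pos6(id95) recv 79: drop; pos5(id48) recv 95: fwd
Round 7: pos6(id95) recv 95: ELECTED

Answer: 60,64,79,95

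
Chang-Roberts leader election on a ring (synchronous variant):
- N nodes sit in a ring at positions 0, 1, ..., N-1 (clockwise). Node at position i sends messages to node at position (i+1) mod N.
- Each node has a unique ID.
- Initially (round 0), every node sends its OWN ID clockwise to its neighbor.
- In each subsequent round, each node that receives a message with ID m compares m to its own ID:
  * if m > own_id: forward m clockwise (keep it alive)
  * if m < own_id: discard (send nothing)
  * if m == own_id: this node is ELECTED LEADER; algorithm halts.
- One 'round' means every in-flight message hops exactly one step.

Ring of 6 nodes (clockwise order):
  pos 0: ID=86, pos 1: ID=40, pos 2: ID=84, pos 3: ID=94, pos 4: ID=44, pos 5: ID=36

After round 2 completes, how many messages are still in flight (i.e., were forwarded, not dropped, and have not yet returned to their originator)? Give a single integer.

Answer: 2

Derivation:
Round 1: pos1(id40) recv 86: fwd; pos2(id84) recv 40: drop; pos3(id94) recv 84: drop; pos4(id44) recv 94: fwd; pos5(id36) recv 44: fwd; pos0(id86) recv 36: drop
Round 2: pos2(id84) recv 86: fwd; pos5(id36) recv 94: fwd; pos0(id86) recv 44: drop
After round 2: 2 messages still in flight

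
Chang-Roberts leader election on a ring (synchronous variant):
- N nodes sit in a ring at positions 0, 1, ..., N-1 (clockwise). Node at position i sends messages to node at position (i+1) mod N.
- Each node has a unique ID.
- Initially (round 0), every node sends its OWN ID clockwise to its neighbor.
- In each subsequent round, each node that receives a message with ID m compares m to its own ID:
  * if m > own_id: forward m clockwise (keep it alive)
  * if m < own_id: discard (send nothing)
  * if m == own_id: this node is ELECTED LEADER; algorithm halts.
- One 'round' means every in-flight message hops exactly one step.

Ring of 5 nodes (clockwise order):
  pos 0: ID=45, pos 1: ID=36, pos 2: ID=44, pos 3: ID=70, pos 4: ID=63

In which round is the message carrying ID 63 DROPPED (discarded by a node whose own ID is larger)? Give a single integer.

Round 1: pos1(id36) recv 45: fwd; pos2(id44) recv 36: drop; pos3(id70) recv 44: drop; pos4(id63) recv 70: fwd; pos0(id45) recv 63: fwd
Round 2: pos2(id44) recv 45: fwd; pos0(id45) recv 70: fwd; pos1(id36) recv 63: fwd
Round 3: pos3(id70) recv 45: drop; pos1(id36) recv 70: fwd; pos2(id44) recv 63: fwd
Round 4: pos2(id44) recv 70: fwd; pos3(id70) recv 63: drop
Round 5: pos3(id70) recv 70: ELECTED
Message ID 63 originates at pos 4; dropped at pos 3 in round 4

Answer: 4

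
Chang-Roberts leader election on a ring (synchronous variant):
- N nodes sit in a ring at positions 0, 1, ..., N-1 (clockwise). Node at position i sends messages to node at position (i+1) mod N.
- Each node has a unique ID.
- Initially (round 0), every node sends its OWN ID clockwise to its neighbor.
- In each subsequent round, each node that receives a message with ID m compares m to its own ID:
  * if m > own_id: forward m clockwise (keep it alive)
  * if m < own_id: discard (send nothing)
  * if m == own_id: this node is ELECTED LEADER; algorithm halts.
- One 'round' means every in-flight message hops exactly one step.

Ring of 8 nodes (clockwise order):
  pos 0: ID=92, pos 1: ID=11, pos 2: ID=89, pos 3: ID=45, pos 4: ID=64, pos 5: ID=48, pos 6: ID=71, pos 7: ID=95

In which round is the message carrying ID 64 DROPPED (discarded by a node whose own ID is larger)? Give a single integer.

Round 1: pos1(id11) recv 92: fwd; pos2(id89) recv 11: drop; pos3(id45) recv 89: fwd; pos4(id64) recv 45: drop; pos5(id48) recv 64: fwd; pos6(id71) recv 48: drop; pos7(id95) recv 71: drop; pos0(id92) recv 95: fwd
Round 2: pos2(id89) recv 92: fwd; pos4(id64) recv 89: fwd; pos6(id71) recv 64: drop; pos1(id11) recv 95: fwd
Round 3: pos3(id45) recv 92: fwd; pos5(id48) recv 89: fwd; pos2(id89) recv 95: fwd
Round 4: pos4(id64) recv 92: fwd; pos6(id71) recv 89: fwd; pos3(id45) recv 95: fwd
Round 5: pos5(id48) recv 92: fwd; pos7(id95) recv 89: drop; pos4(id64) recv 95: fwd
Round 6: pos6(id71) recv 92: fwd; pos5(id48) recv 95: fwd
Round 7: pos7(id95) recv 92: drop; pos6(id71) recv 95: fwd
Round 8: pos7(id95) recv 95: ELECTED
Message ID 64 originates at pos 4; dropped at pos 6 in round 2

Answer: 2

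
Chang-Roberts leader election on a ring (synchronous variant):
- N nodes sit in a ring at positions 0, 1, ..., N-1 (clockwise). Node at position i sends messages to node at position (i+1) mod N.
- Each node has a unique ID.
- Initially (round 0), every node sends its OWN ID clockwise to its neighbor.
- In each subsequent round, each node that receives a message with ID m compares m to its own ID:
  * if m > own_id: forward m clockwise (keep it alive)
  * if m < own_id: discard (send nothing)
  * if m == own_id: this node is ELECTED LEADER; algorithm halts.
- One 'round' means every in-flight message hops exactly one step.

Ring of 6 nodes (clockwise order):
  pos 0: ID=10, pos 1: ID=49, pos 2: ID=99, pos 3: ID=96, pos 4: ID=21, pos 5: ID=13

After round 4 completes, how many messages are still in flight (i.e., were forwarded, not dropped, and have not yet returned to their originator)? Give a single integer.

Answer: 2

Derivation:
Round 1: pos1(id49) recv 10: drop; pos2(id99) recv 49: drop; pos3(id96) recv 99: fwd; pos4(id21) recv 96: fwd; pos5(id13) recv 21: fwd; pos0(id10) recv 13: fwd
Round 2: pos4(id21) recv 99: fwd; pos5(id13) recv 96: fwd; pos0(id10) recv 21: fwd; pos1(id49) recv 13: drop
Round 3: pos5(id13) recv 99: fwd; pos0(id10) recv 96: fwd; pos1(id49) recv 21: drop
Round 4: pos0(id10) recv 99: fwd; pos1(id49) recv 96: fwd
After round 4: 2 messages still in flight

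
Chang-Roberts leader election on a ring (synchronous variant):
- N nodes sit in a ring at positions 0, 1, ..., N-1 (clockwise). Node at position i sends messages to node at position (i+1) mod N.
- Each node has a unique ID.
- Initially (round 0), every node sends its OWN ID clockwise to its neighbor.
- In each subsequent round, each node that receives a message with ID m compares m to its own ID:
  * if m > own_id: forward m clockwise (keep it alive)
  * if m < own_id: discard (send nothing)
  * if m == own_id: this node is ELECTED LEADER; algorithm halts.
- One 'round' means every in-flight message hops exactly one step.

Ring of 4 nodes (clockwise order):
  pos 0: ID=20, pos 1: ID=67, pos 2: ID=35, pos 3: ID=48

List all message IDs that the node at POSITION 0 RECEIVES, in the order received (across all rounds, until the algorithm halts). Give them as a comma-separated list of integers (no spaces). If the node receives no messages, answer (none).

Answer: 48,67

Derivation:
Round 1: pos1(id67) recv 20: drop; pos2(id35) recv 67: fwd; pos3(id48) recv 35: drop; pos0(id20) recv 48: fwd
Round 2: pos3(id48) recv 67: fwd; pos1(id67) recv 48: drop
Round 3: pos0(id20) recv 67: fwd
Round 4: pos1(id67) recv 67: ELECTED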